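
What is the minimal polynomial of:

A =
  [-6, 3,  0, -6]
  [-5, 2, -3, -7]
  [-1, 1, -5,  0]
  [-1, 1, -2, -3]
x^3 + 9*x^2 + 27*x + 27

The characteristic polynomial is χ_A(x) = (x + 3)^4, so the eigenvalues are known. The minimal polynomial is
  m_A(x) = Π_λ (x − λ)^{k_λ}
where k_λ is the size of the *largest* Jordan block for λ (equivalently, the smallest k with (A − λI)^k v = 0 for every generalised eigenvector v of λ).

  λ = -3: largest Jordan block has size 3, contributing (x + 3)^3

So m_A(x) = (x + 3)^3 = x^3 + 9*x^2 + 27*x + 27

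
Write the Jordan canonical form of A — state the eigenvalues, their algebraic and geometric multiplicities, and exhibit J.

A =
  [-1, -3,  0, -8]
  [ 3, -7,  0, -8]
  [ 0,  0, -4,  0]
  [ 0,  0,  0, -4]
J_2(-4) ⊕ J_1(-4) ⊕ J_1(-4)

The characteristic polynomial is
  det(x·I − A) = x^4 + 16*x^3 + 96*x^2 + 256*x + 256 = (x + 4)^4

Eigenvalues and multiplicities (the geometric multiplicity of λ is n − rank(A − λI), which equals the number of Jordan blocks for λ):
  λ = -4: algebraic multiplicity = 4, geometric multiplicity = 3

Determining the block sizes for each eigenvalue:
  λ = -4: 3 blocks summing to 4 forces exactly one block of size 2 and the rest size 1 → block sizes [2, 1, 1]

Assembling the blocks gives a Jordan form
J =
  [-4,  1,  0,  0]
  [ 0, -4,  0,  0]
  [ 0,  0, -4,  0]
  [ 0,  0,  0, -4]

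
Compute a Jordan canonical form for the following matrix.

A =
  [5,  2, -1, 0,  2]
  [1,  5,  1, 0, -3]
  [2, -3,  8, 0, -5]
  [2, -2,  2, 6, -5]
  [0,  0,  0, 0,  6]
J_3(6) ⊕ J_2(6)

The characteristic polynomial is
  det(x·I − A) = x^5 - 30*x^4 + 360*x^3 - 2160*x^2 + 6480*x - 7776 = (x - 6)^5

Eigenvalues and multiplicities (the geometric multiplicity of λ is n − rank(A − λI), which equals the number of Jordan blocks for λ):
  λ = 6: algebraic multiplicity = 5, geometric multiplicity = 2

Determining the block sizes for each eigenvalue:
  λ = 6: with am = 5 and gm = 2, the partition is not yet determined (e.g. several partitions of 5 into 2 parts exist). Let N = A − (6)·I. Computing rank(N^1) = 3, rank(N^2) = 1, rank(N^3) = 0; the number of blocks of size ≥ j is rank(N^{j−1}) − rank(N^j), giving [2, 2, 1]. So we have 1 block(s) of size 3, 1 block(s) of size 2 → block sizes [3, 2]

Assembling the blocks gives a Jordan form
J =
  [6, 1, 0, 0, 0]
  [0, 6, 1, 0, 0]
  [0, 0, 6, 0, 0]
  [0, 0, 0, 6, 1]
  [0, 0, 0, 0, 6]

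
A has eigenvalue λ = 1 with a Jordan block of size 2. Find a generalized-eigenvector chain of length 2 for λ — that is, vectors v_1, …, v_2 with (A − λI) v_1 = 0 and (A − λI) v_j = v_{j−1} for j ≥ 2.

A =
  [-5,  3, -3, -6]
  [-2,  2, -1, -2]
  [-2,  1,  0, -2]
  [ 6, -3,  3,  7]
A Jordan chain for λ = 1 of length 2:
v_1 = (-6, -2, -2, 6)ᵀ
v_2 = (1, 0, 0, 0)ᵀ

Let N = A − (1)·I. We want v_2 with N^2 v_2 = 0 but N^1 v_2 ≠ 0; then v_{j-1} := N · v_j for j = 2, …, 2.

Pick v_2 = (1, 0, 0, 0)ᵀ.
Then v_1 = N · v_2 = (-6, -2, -2, 6)ᵀ.

Sanity check: (A − (1)·I) v_1 = (0, 0, 0, 0)ᵀ = 0. ✓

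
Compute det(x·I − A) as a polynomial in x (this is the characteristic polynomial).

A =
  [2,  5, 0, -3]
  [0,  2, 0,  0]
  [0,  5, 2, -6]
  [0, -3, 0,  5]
x^4 - 11*x^3 + 42*x^2 - 68*x + 40

Expanding det(x·I − A) (e.g. by cofactor expansion or by noting that A is similar to its Jordan form J, which has the same characteristic polynomial as A) gives
  χ_A(x) = x^4 - 11*x^3 + 42*x^2 - 68*x + 40
which factors as (x - 5)*(x - 2)^3. The eigenvalues (with algebraic multiplicities) are λ = 2 with multiplicity 3, λ = 5 with multiplicity 1.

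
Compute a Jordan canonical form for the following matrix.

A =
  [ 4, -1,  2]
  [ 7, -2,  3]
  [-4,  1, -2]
J_3(0)

The characteristic polynomial is
  det(x·I − A) = x^3

Eigenvalues and multiplicities (the geometric multiplicity of λ is n − rank(A − λI), which equals the number of Jordan blocks for λ):
  λ = 0: algebraic multiplicity = 3, geometric multiplicity = 1

Determining the block sizes for each eigenvalue:
  λ = 0: one block (gm = 1), so the single block has size am = 3 → block sizes [3]

Assembling the blocks gives a Jordan form
J =
  [0, 1, 0]
  [0, 0, 1]
  [0, 0, 0]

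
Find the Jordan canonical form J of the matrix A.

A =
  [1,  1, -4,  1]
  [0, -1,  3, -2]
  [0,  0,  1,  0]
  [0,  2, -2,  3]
J_3(1) ⊕ J_1(1)

The characteristic polynomial is
  det(x·I − A) = x^4 - 4*x^3 + 6*x^2 - 4*x + 1 = (x - 1)^4

Eigenvalues and multiplicities (the geometric multiplicity of λ is n − rank(A − λI), which equals the number of Jordan blocks for λ):
  λ = 1: algebraic multiplicity = 4, geometric multiplicity = 2

Determining the block sizes for each eigenvalue:
  λ = 1: with am = 4 and gm = 2, the partition is not yet determined (e.g. several partitions of 4 into 2 parts exist). Let N = A − (1)·I. Computing rank(N^1) = 2, rank(N^2) = 1, rank(N^3) = 0; the number of blocks of size ≥ j is rank(N^{j−1}) − rank(N^j), giving [2, 1, 1]. So we have 1 block(s) of size 3, 1 block(s) of size 1 → block sizes [3, 1]

Assembling the blocks gives a Jordan form
J =
  [1, 1, 0, 0]
  [0, 1, 1, 0]
  [0, 0, 1, 0]
  [0, 0, 0, 1]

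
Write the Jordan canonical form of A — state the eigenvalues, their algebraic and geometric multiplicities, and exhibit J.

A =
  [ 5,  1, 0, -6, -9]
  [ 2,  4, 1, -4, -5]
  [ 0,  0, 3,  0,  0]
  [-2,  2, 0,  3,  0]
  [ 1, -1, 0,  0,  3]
J_3(3) ⊕ J_1(3) ⊕ J_1(6)

The characteristic polynomial is
  det(x·I − A) = x^5 - 18*x^4 + 126*x^3 - 432*x^2 + 729*x - 486 = (x - 6)*(x - 3)^4

Eigenvalues and multiplicities (the geometric multiplicity of λ is n − rank(A − λI), which equals the number of Jordan blocks for λ):
  λ = 3: algebraic multiplicity = 4, geometric multiplicity = 2
  λ = 6: algebraic multiplicity = 1, geometric multiplicity = 1

Determining the block sizes for each eigenvalue:
  λ = 3: with am = 4 and gm = 2, the partition is not yet determined (e.g. several partitions of 4 into 2 parts exist). Let N = A − (3)·I. Computing rank(N^1) = 3, rank(N^2) = 2, rank(N^3) = 1; the number of blocks of size ≥ j is rank(N^{j−1}) − rank(N^j), giving [2, 1, 1]. So we have 1 block(s) of size 3, 1 block(s) of size 1 → block sizes [3, 1]
  λ = 6: one block (gm = 1), so the single block has size am = 1 → block sizes [1]

Assembling the blocks gives a Jordan form
J =
  [3, 1, 0, 0, 0]
  [0, 3, 1, 0, 0]
  [0, 0, 3, 0, 0]
  [0, 0, 0, 3, 0]
  [0, 0, 0, 0, 6]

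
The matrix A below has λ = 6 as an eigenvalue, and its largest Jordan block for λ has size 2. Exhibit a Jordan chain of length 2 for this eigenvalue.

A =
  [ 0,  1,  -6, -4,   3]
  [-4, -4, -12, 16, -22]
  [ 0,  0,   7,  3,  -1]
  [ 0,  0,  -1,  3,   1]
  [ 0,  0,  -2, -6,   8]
A Jordan chain for λ = 6 of length 2:
v_1 = (1, -2, -1, 1, 2)ᵀ
v_2 = (1, 1, -1, 0, 0)ᵀ

Let N = A − (6)·I. We want v_2 with N^2 v_2 = 0 but N^1 v_2 ≠ 0; then v_{j-1} := N · v_j for j = 2, …, 2.

Pick v_2 = (1, 1, -1, 0, 0)ᵀ.
Then v_1 = N · v_2 = (1, -2, -1, 1, 2)ᵀ.

Sanity check: (A − (6)·I) v_1 = (0, 0, 0, 0, 0)ᵀ = 0. ✓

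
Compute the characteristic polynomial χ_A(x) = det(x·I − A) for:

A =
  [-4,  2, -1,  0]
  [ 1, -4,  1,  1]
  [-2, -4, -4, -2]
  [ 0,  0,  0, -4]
x^4 + 16*x^3 + 96*x^2 + 256*x + 256

Expanding det(x·I − A) (e.g. by cofactor expansion or by noting that A is similar to its Jordan form J, which has the same characteristic polynomial as A) gives
  χ_A(x) = x^4 + 16*x^3 + 96*x^2 + 256*x + 256
which factors as (x + 4)^4. The eigenvalues (with algebraic multiplicities) are λ = -4 with multiplicity 4.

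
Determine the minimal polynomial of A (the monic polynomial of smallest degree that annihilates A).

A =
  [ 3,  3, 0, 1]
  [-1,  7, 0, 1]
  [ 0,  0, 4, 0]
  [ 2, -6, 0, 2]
x^2 - 8*x + 16

The characteristic polynomial is χ_A(x) = (x - 4)^4, so the eigenvalues are known. The minimal polynomial is
  m_A(x) = Π_λ (x − λ)^{k_λ}
where k_λ is the size of the *largest* Jordan block for λ (equivalently, the smallest k with (A − λI)^k v = 0 for every generalised eigenvector v of λ).

  λ = 4: largest Jordan block has size 2, contributing (x − 4)^2

So m_A(x) = (x - 4)^2 = x^2 - 8*x + 16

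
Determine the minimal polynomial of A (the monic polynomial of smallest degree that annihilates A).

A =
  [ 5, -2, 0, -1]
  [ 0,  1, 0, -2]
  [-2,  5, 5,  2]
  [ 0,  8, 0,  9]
x^2 - 10*x + 25

The characteristic polynomial is χ_A(x) = (x - 5)^4, so the eigenvalues are known. The minimal polynomial is
  m_A(x) = Π_λ (x − λ)^{k_λ}
where k_λ is the size of the *largest* Jordan block for λ (equivalently, the smallest k with (A − λI)^k v = 0 for every generalised eigenvector v of λ).

  λ = 5: largest Jordan block has size 2, contributing (x − 5)^2

So m_A(x) = (x - 5)^2 = x^2 - 10*x + 25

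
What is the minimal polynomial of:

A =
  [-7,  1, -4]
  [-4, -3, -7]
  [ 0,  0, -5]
x^3 + 15*x^2 + 75*x + 125

The characteristic polynomial is χ_A(x) = (x + 5)^3, so the eigenvalues are known. The minimal polynomial is
  m_A(x) = Π_λ (x − λ)^{k_λ}
where k_λ is the size of the *largest* Jordan block for λ (equivalently, the smallest k with (A − λI)^k v = 0 for every generalised eigenvector v of λ).

  λ = -5: largest Jordan block has size 3, contributing (x + 5)^3

So m_A(x) = (x + 5)^3 = x^3 + 15*x^2 + 75*x + 125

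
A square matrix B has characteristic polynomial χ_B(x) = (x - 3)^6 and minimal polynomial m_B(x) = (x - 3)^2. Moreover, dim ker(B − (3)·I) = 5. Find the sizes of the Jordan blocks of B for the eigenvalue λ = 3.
Block sizes for λ = 3: [2, 1, 1, 1, 1]

Step 1 — from the characteristic polynomial, algebraic multiplicity of λ = 3 is 6. From dim ker(B − (3)·I) = 5, there are exactly 5 Jordan blocks for λ = 3.
Step 2 — from the minimal polynomial, the factor (x − 3)^2 tells us the largest block for λ = 3 has size 2.
Step 3 — with total size 6, 5 blocks, and largest block 2, the block sizes (in nonincreasing order) are [2, 1, 1, 1, 1].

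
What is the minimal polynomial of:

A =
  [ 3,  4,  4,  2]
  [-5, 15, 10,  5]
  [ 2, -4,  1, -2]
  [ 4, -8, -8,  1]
x^2 - 10*x + 25

The characteristic polynomial is χ_A(x) = (x - 5)^4, so the eigenvalues are known. The minimal polynomial is
  m_A(x) = Π_λ (x − λ)^{k_λ}
where k_λ is the size of the *largest* Jordan block for λ (equivalently, the smallest k with (A − λI)^k v = 0 for every generalised eigenvector v of λ).

  λ = 5: largest Jordan block has size 2, contributing (x − 5)^2

So m_A(x) = (x - 5)^2 = x^2 - 10*x + 25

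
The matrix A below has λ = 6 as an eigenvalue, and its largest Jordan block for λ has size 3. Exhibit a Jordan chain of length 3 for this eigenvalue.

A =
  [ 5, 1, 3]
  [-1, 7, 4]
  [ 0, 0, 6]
A Jordan chain for λ = 6 of length 3:
v_1 = (1, 1, 0)ᵀ
v_2 = (3, 4, 0)ᵀ
v_3 = (0, 0, 1)ᵀ

Let N = A − (6)·I. We want v_3 with N^3 v_3 = 0 but N^2 v_3 ≠ 0; then v_{j-1} := N · v_j for j = 3, …, 2.

Pick v_3 = (0, 0, 1)ᵀ.
Then v_2 = N · v_3 = (3, 4, 0)ᵀ.
Then v_1 = N · v_2 = (1, 1, 0)ᵀ.

Sanity check: (A − (6)·I) v_1 = (0, 0, 0)ᵀ = 0. ✓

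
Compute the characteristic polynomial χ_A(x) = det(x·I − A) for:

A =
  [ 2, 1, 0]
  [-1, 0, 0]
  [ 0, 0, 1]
x^3 - 3*x^2 + 3*x - 1

Expanding det(x·I − A) (e.g. by cofactor expansion or by noting that A is similar to its Jordan form J, which has the same characteristic polynomial as A) gives
  χ_A(x) = x^3 - 3*x^2 + 3*x - 1
which factors as (x - 1)^3. The eigenvalues (with algebraic multiplicities) are λ = 1 with multiplicity 3.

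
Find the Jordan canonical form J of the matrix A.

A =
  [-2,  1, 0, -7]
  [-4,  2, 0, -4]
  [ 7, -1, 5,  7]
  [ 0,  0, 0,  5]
J_2(0) ⊕ J_1(5) ⊕ J_1(5)

The characteristic polynomial is
  det(x·I − A) = x^4 - 10*x^3 + 25*x^2 = x^2*(x - 5)^2

Eigenvalues and multiplicities (the geometric multiplicity of λ is n − rank(A − λI), which equals the number of Jordan blocks for λ):
  λ = 0: algebraic multiplicity = 2, geometric multiplicity = 1
  λ = 5: algebraic multiplicity = 2, geometric multiplicity = 2

Determining the block sizes for each eigenvalue:
  λ = 0: one block (gm = 1), so the single block has size am = 2 → block sizes [2]
  λ = 5: gm = am = 2, so every block has size 1 → block sizes [1, 1]

Assembling the blocks gives a Jordan form
J =
  [0, 1, 0, 0]
  [0, 0, 0, 0]
  [0, 0, 5, 0]
  [0, 0, 0, 5]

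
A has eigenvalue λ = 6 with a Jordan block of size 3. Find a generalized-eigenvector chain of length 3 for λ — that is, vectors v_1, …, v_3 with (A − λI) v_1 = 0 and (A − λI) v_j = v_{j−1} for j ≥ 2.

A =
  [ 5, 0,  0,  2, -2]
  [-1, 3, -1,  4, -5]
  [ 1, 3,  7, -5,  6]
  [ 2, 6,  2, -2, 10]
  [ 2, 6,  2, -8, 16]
A Jordan chain for λ = 6 of length 3:
v_1 = (0, 1, -1, -2, -2)ᵀ
v_2 = (0, 2, -3, -4, -4)ᵀ
v_3 = (2, 0, 0, 1, 0)ᵀ

Let N = A − (6)·I. We want v_3 with N^3 v_3 = 0 but N^2 v_3 ≠ 0; then v_{j-1} := N · v_j for j = 3, …, 2.

Pick v_3 = (2, 0, 0, 1, 0)ᵀ.
Then v_2 = N · v_3 = (0, 2, -3, -4, -4)ᵀ.
Then v_1 = N · v_2 = (0, 1, -1, -2, -2)ᵀ.

Sanity check: (A − (6)·I) v_1 = (0, 0, 0, 0, 0)ᵀ = 0. ✓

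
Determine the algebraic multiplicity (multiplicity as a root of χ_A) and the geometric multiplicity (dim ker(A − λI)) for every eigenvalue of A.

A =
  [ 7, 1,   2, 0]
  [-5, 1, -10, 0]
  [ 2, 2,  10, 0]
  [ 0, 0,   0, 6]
λ = 6: alg = 4, geom = 3

Step 1 — factor the characteristic polynomial to read off the algebraic multiplicities:
  χ_A(x) = (x - 6)^4

Step 2 — compute geometric multiplicities via the rank-nullity identity g(λ) = n − rank(A − λI):
  rank(A − (6)·I) = 1, so dim ker(A − (6)·I) = n − 1 = 3

Summary:
  λ = 6: algebraic multiplicity = 4, geometric multiplicity = 3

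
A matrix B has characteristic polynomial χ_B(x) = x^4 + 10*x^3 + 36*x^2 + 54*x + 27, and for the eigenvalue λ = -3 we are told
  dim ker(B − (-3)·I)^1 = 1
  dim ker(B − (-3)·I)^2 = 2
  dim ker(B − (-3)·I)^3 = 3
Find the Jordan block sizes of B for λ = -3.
Block sizes for λ = -3: [3]

From the dimensions of kernels of powers, the number of Jordan blocks of size at least j is d_j − d_{j−1} where d_j = dim ker(N^j) (with d_0 = 0). Computing the differences gives [1, 1, 1].
The number of blocks of size exactly k is (#blocks of size ≥ k) − (#blocks of size ≥ k + 1), so the partition is: 1 block(s) of size 3.
In nonincreasing order the block sizes are [3].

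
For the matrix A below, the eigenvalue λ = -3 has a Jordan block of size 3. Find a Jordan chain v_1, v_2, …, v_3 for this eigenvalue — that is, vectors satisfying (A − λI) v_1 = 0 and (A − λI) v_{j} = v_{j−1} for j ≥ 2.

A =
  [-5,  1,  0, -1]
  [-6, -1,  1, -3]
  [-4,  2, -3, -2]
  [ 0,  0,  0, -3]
A Jordan chain for λ = -3 of length 3:
v_1 = (-2, -4, -4, 0)ᵀ
v_2 = (-2, -6, -4, 0)ᵀ
v_3 = (1, 0, 0, 0)ᵀ

Let N = A − (-3)·I. We want v_3 with N^3 v_3 = 0 but N^2 v_3 ≠ 0; then v_{j-1} := N · v_j for j = 3, …, 2.

Pick v_3 = (1, 0, 0, 0)ᵀ.
Then v_2 = N · v_3 = (-2, -6, -4, 0)ᵀ.
Then v_1 = N · v_2 = (-2, -4, -4, 0)ᵀ.

Sanity check: (A − (-3)·I) v_1 = (0, 0, 0, 0)ᵀ = 0. ✓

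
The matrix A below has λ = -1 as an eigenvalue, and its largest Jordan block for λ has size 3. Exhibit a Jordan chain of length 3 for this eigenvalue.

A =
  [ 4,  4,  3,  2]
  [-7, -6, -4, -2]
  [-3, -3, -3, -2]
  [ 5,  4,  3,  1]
A Jordan chain for λ = -1 of length 3:
v_1 = (-2, 2, 2, -2)ᵀ
v_2 = (5, -7, -3, 5)ᵀ
v_3 = (1, 0, 0, 0)ᵀ

Let N = A − (-1)·I. We want v_3 with N^3 v_3 = 0 but N^2 v_3 ≠ 0; then v_{j-1} := N · v_j for j = 3, …, 2.

Pick v_3 = (1, 0, 0, 0)ᵀ.
Then v_2 = N · v_3 = (5, -7, -3, 5)ᵀ.
Then v_1 = N · v_2 = (-2, 2, 2, -2)ᵀ.

Sanity check: (A − (-1)·I) v_1 = (0, 0, 0, 0)ᵀ = 0. ✓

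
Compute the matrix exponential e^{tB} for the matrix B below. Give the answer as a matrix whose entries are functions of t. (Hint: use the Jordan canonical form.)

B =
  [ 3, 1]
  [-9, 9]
e^{tB} =
  [-3*t*exp(6*t) + exp(6*t), t*exp(6*t)]
  [-9*t*exp(6*t), 3*t*exp(6*t) + exp(6*t)]

Strategy: write B = P · J · P⁻¹ where J is a Jordan canonical form, so e^{tB} = P · e^{tJ} · P⁻¹, and e^{tJ} can be computed block-by-block.

B has Jordan form
J =
  [6, 1]
  [0, 6]
(up to reordering of blocks).

Per-block formulas:
  For a 2×2 Jordan block J_2(6): exp(t · J_2(6)) = e^(6t)·(I + t·N), where N is the 2×2 nilpotent shift.

After assembling e^{tJ} and conjugating by P, we get:

e^{tB} =
  [-3*t*exp(6*t) + exp(6*t), t*exp(6*t)]
  [-9*t*exp(6*t), 3*t*exp(6*t) + exp(6*t)]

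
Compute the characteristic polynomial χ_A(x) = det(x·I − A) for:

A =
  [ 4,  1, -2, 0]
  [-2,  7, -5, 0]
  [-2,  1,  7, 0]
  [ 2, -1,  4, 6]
x^4 - 24*x^3 + 216*x^2 - 864*x + 1296

Expanding det(x·I − A) (e.g. by cofactor expansion or by noting that A is similar to its Jordan form J, which has the same characteristic polynomial as A) gives
  χ_A(x) = x^4 - 24*x^3 + 216*x^2 - 864*x + 1296
which factors as (x - 6)^4. The eigenvalues (with algebraic multiplicities) are λ = 6 with multiplicity 4.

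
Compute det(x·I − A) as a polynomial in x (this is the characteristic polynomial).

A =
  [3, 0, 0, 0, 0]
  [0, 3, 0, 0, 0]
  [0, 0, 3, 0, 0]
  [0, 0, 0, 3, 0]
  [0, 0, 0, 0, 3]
x^5 - 15*x^4 + 90*x^3 - 270*x^2 + 405*x - 243

Expanding det(x·I − A) (e.g. by cofactor expansion or by noting that A is similar to its Jordan form J, which has the same characteristic polynomial as A) gives
  χ_A(x) = x^5 - 15*x^4 + 90*x^3 - 270*x^2 + 405*x - 243
which factors as (x - 3)^5. The eigenvalues (with algebraic multiplicities) are λ = 3 with multiplicity 5.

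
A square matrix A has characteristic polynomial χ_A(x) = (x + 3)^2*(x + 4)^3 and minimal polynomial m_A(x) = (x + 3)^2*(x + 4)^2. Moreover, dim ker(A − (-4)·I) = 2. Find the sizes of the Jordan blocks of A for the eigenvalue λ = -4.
Block sizes for λ = -4: [2, 1]

Step 1 — from the characteristic polynomial, algebraic multiplicity of λ = -4 is 3. From dim ker(A − (-4)·I) = 2, there are exactly 2 Jordan blocks for λ = -4.
Step 2 — from the minimal polynomial, the factor (x + 4)^2 tells us the largest block for λ = -4 has size 2.
Step 3 — with total size 3, 2 blocks, and largest block 2, the block sizes (in nonincreasing order) are [2, 1].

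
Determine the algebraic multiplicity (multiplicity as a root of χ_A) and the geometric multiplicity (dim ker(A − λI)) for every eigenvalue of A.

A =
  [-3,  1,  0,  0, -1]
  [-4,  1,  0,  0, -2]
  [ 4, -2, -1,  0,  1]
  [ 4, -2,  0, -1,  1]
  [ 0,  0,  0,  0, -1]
λ = -1: alg = 5, geom = 3

Step 1 — factor the characteristic polynomial to read off the algebraic multiplicities:
  χ_A(x) = (x + 1)^5

Step 2 — compute geometric multiplicities via the rank-nullity identity g(λ) = n − rank(A − λI):
  rank(A − (-1)·I) = 2, so dim ker(A − (-1)·I) = n − 2 = 3

Summary:
  λ = -1: algebraic multiplicity = 5, geometric multiplicity = 3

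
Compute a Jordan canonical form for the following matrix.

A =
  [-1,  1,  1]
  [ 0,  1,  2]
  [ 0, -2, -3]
J_2(-1) ⊕ J_1(-1)

The characteristic polynomial is
  det(x·I − A) = x^3 + 3*x^2 + 3*x + 1 = (x + 1)^3

Eigenvalues and multiplicities (the geometric multiplicity of λ is n − rank(A − λI), which equals the number of Jordan blocks for λ):
  λ = -1: algebraic multiplicity = 3, geometric multiplicity = 2

Determining the block sizes for each eigenvalue:
  λ = -1: 2 blocks summing to 3 forces exactly one block of size 2 and the rest size 1 → block sizes [2, 1]

Assembling the blocks gives a Jordan form
J =
  [-1,  1,  0]
  [ 0, -1,  0]
  [ 0,  0, -1]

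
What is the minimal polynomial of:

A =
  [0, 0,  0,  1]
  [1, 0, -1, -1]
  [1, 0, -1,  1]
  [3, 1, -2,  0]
x^4 + x^3

The characteristic polynomial is χ_A(x) = x^3*(x + 1), so the eigenvalues are known. The minimal polynomial is
  m_A(x) = Π_λ (x − λ)^{k_λ}
where k_λ is the size of the *largest* Jordan block for λ (equivalently, the smallest k with (A − λI)^k v = 0 for every generalised eigenvector v of λ).

  λ = -1: largest Jordan block has size 1, contributing (x + 1)
  λ = 0: largest Jordan block has size 3, contributing (x − 0)^3

So m_A(x) = x^3*(x + 1) = x^4 + x^3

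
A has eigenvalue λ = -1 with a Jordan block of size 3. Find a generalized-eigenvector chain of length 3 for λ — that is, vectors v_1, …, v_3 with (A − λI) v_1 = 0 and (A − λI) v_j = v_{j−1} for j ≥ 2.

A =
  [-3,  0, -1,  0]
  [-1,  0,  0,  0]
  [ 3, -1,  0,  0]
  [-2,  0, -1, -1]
A Jordan chain for λ = -1 of length 3:
v_1 = (1, 1, -2, 1)ᵀ
v_2 = (-2, -1, 3, -2)ᵀ
v_3 = (1, 0, 0, 0)ᵀ

Let N = A − (-1)·I. We want v_3 with N^3 v_3 = 0 but N^2 v_3 ≠ 0; then v_{j-1} := N · v_j for j = 3, …, 2.

Pick v_3 = (1, 0, 0, 0)ᵀ.
Then v_2 = N · v_3 = (-2, -1, 3, -2)ᵀ.
Then v_1 = N · v_2 = (1, 1, -2, 1)ᵀ.

Sanity check: (A − (-1)·I) v_1 = (0, 0, 0, 0)ᵀ = 0. ✓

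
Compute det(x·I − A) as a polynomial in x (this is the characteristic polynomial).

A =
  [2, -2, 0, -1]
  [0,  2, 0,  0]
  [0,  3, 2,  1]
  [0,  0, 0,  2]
x^4 - 8*x^3 + 24*x^2 - 32*x + 16

Expanding det(x·I − A) (e.g. by cofactor expansion or by noting that A is similar to its Jordan form J, which has the same characteristic polynomial as A) gives
  χ_A(x) = x^4 - 8*x^3 + 24*x^2 - 32*x + 16
which factors as (x - 2)^4. The eigenvalues (with algebraic multiplicities) are λ = 2 with multiplicity 4.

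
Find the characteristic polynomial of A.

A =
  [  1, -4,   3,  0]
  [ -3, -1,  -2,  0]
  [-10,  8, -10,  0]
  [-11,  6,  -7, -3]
x^4 + 13*x^3 + 63*x^2 + 135*x + 108

Expanding det(x·I − A) (e.g. by cofactor expansion or by noting that A is similar to its Jordan form J, which has the same characteristic polynomial as A) gives
  χ_A(x) = x^4 + 13*x^3 + 63*x^2 + 135*x + 108
which factors as (x + 3)^3*(x + 4). The eigenvalues (with algebraic multiplicities) are λ = -4 with multiplicity 1, λ = -3 with multiplicity 3.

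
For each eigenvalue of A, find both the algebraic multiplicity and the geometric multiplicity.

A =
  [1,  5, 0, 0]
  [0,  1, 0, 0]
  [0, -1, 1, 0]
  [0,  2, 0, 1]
λ = 1: alg = 4, geom = 3

Step 1 — factor the characteristic polynomial to read off the algebraic multiplicities:
  χ_A(x) = (x - 1)^4

Step 2 — compute geometric multiplicities via the rank-nullity identity g(λ) = n − rank(A − λI):
  rank(A − (1)·I) = 1, so dim ker(A − (1)·I) = n − 1 = 3

Summary:
  λ = 1: algebraic multiplicity = 4, geometric multiplicity = 3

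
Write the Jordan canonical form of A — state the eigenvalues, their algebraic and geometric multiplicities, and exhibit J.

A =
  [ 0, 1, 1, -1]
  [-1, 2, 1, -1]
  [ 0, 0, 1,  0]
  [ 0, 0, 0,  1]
J_2(1) ⊕ J_1(1) ⊕ J_1(1)

The characteristic polynomial is
  det(x·I − A) = x^4 - 4*x^3 + 6*x^2 - 4*x + 1 = (x - 1)^4

Eigenvalues and multiplicities (the geometric multiplicity of λ is n − rank(A − λI), which equals the number of Jordan blocks for λ):
  λ = 1: algebraic multiplicity = 4, geometric multiplicity = 3

Determining the block sizes for each eigenvalue:
  λ = 1: 3 blocks summing to 4 forces exactly one block of size 2 and the rest size 1 → block sizes [2, 1, 1]

Assembling the blocks gives a Jordan form
J =
  [1, 1, 0, 0]
  [0, 1, 0, 0]
  [0, 0, 1, 0]
  [0, 0, 0, 1]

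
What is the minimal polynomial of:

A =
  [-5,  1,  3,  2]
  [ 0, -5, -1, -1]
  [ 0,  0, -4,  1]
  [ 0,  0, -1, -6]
x^2 + 10*x + 25

The characteristic polynomial is χ_A(x) = (x + 5)^4, so the eigenvalues are known. The minimal polynomial is
  m_A(x) = Π_λ (x − λ)^{k_λ}
where k_λ is the size of the *largest* Jordan block for λ (equivalently, the smallest k with (A − λI)^k v = 0 for every generalised eigenvector v of λ).

  λ = -5: largest Jordan block has size 2, contributing (x + 5)^2

So m_A(x) = (x + 5)^2 = x^2 + 10*x + 25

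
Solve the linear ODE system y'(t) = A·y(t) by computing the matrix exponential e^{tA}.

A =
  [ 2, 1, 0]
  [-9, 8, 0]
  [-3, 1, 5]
e^{tA} =
  [-3*t*exp(5*t) + exp(5*t), t*exp(5*t), 0]
  [-9*t*exp(5*t), 3*t*exp(5*t) + exp(5*t), 0]
  [-3*t*exp(5*t), t*exp(5*t), exp(5*t)]

Strategy: write A = P · J · P⁻¹ where J is a Jordan canonical form, so e^{tA} = P · e^{tJ} · P⁻¹, and e^{tJ} can be computed block-by-block.

A has Jordan form
J =
  [5, 1, 0]
  [0, 5, 0]
  [0, 0, 5]
(up to reordering of blocks).

Per-block formulas:
  For a 1×1 block at λ = 5: exp(t · [5]) = [e^(5t)].
  For a 2×2 Jordan block J_2(5): exp(t · J_2(5)) = e^(5t)·(I + t·N), where N is the 2×2 nilpotent shift.

After assembling e^{tJ} and conjugating by P, we get:

e^{tA} =
  [-3*t*exp(5*t) + exp(5*t), t*exp(5*t), 0]
  [-9*t*exp(5*t), 3*t*exp(5*t) + exp(5*t), 0]
  [-3*t*exp(5*t), t*exp(5*t), exp(5*t)]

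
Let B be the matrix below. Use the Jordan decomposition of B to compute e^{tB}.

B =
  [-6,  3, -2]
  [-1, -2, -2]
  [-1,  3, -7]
e^{tB} =
  [-t*exp(-5*t) + exp(-5*t), 3*t*exp(-5*t), -2*t*exp(-5*t)]
  [-t*exp(-5*t), 3*t*exp(-5*t) + exp(-5*t), -2*t*exp(-5*t)]
  [-t*exp(-5*t), 3*t*exp(-5*t), -2*t*exp(-5*t) + exp(-5*t)]

Strategy: write B = P · J · P⁻¹ where J is a Jordan canonical form, so e^{tB} = P · e^{tJ} · P⁻¹, and e^{tJ} can be computed block-by-block.

B has Jordan form
J =
  [-5,  1,  0]
  [ 0, -5,  0]
  [ 0,  0, -5]
(up to reordering of blocks).

Per-block formulas:
  For a 1×1 block at λ = -5: exp(t · [-5]) = [e^(-5t)].
  For a 2×2 Jordan block J_2(-5): exp(t · J_2(-5)) = e^(-5t)·(I + t·N), where N is the 2×2 nilpotent shift.

After assembling e^{tJ} and conjugating by P, we get:

e^{tB} =
  [-t*exp(-5*t) + exp(-5*t), 3*t*exp(-5*t), -2*t*exp(-5*t)]
  [-t*exp(-5*t), 3*t*exp(-5*t) + exp(-5*t), -2*t*exp(-5*t)]
  [-t*exp(-5*t), 3*t*exp(-5*t), -2*t*exp(-5*t) + exp(-5*t)]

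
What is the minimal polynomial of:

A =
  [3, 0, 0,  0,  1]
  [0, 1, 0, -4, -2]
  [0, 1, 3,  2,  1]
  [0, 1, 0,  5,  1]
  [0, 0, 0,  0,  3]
x^2 - 6*x + 9

The characteristic polynomial is χ_A(x) = (x - 3)^5, so the eigenvalues are known. The minimal polynomial is
  m_A(x) = Π_λ (x − λ)^{k_λ}
where k_λ is the size of the *largest* Jordan block for λ (equivalently, the smallest k with (A − λI)^k v = 0 for every generalised eigenvector v of λ).

  λ = 3: largest Jordan block has size 2, contributing (x − 3)^2

So m_A(x) = (x - 3)^2 = x^2 - 6*x + 9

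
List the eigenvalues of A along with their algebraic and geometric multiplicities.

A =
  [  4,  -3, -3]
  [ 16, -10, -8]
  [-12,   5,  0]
λ = -2: alg = 3, geom = 1

Step 1 — factor the characteristic polynomial to read off the algebraic multiplicities:
  χ_A(x) = (x + 2)^3

Step 2 — compute geometric multiplicities via the rank-nullity identity g(λ) = n − rank(A − λI):
  rank(A − (-2)·I) = 2, so dim ker(A − (-2)·I) = n − 2 = 1

Summary:
  λ = -2: algebraic multiplicity = 3, geometric multiplicity = 1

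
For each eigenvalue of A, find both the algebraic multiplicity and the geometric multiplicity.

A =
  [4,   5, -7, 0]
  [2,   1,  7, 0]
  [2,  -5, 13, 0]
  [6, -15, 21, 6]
λ = 6: alg = 4, geom = 3

Step 1 — factor the characteristic polynomial to read off the algebraic multiplicities:
  χ_A(x) = (x - 6)^4

Step 2 — compute geometric multiplicities via the rank-nullity identity g(λ) = n − rank(A − λI):
  rank(A − (6)·I) = 1, so dim ker(A − (6)·I) = n − 1 = 3

Summary:
  λ = 6: algebraic multiplicity = 4, geometric multiplicity = 3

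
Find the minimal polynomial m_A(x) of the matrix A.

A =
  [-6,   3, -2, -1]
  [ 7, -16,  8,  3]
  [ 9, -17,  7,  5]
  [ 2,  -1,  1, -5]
x^3 + 15*x^2 + 75*x + 125

The characteristic polynomial is χ_A(x) = (x + 5)^4, so the eigenvalues are known. The minimal polynomial is
  m_A(x) = Π_λ (x − λ)^{k_λ}
where k_λ is the size of the *largest* Jordan block for λ (equivalently, the smallest k with (A − λI)^k v = 0 for every generalised eigenvector v of λ).

  λ = -5: largest Jordan block has size 3, contributing (x + 5)^3

So m_A(x) = (x + 5)^3 = x^3 + 15*x^2 + 75*x + 125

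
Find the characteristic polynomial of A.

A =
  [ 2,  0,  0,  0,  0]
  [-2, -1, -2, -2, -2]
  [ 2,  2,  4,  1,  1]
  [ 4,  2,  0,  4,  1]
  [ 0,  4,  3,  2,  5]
x^5 - 14*x^4 + 78*x^3 - 216*x^2 + 297*x - 162

Expanding det(x·I − A) (e.g. by cofactor expansion or by noting that A is similar to its Jordan form J, which has the same characteristic polynomial as A) gives
  χ_A(x) = x^5 - 14*x^4 + 78*x^3 - 216*x^2 + 297*x - 162
which factors as (x - 3)^4*(x - 2). The eigenvalues (with algebraic multiplicities) are λ = 2 with multiplicity 1, λ = 3 with multiplicity 4.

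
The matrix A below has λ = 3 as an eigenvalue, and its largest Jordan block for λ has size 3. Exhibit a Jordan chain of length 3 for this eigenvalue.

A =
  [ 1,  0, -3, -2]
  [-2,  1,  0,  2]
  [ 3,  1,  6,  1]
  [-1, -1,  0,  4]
A Jordan chain for λ = 3 of length 3:
v_1 = (-3, 6, 0, 3)ᵀ
v_2 = (-2, -2, 3, -1)ᵀ
v_3 = (1, 0, 0, 0)ᵀ

Let N = A − (3)·I. We want v_3 with N^3 v_3 = 0 but N^2 v_3 ≠ 0; then v_{j-1} := N · v_j for j = 3, …, 2.

Pick v_3 = (1, 0, 0, 0)ᵀ.
Then v_2 = N · v_3 = (-2, -2, 3, -1)ᵀ.
Then v_1 = N · v_2 = (-3, 6, 0, 3)ᵀ.

Sanity check: (A − (3)·I) v_1 = (0, 0, 0, 0)ᵀ = 0. ✓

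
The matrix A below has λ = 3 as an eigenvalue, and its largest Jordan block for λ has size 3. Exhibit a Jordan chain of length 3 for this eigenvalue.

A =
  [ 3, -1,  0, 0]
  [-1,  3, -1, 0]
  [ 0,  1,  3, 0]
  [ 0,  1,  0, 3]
A Jordan chain for λ = 3 of length 3:
v_1 = (1, 0, -1, -1)ᵀ
v_2 = (0, -1, 0, 0)ᵀ
v_3 = (1, 0, 0, 0)ᵀ

Let N = A − (3)·I. We want v_3 with N^3 v_3 = 0 but N^2 v_3 ≠ 0; then v_{j-1} := N · v_j for j = 3, …, 2.

Pick v_3 = (1, 0, 0, 0)ᵀ.
Then v_2 = N · v_3 = (0, -1, 0, 0)ᵀ.
Then v_1 = N · v_2 = (1, 0, -1, -1)ᵀ.

Sanity check: (A − (3)·I) v_1 = (0, 0, 0, 0)ᵀ = 0. ✓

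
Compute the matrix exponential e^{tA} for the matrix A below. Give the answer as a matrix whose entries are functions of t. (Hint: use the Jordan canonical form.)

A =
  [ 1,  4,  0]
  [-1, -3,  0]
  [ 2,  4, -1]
e^{tA} =
  [2*t*exp(-t) + exp(-t), 4*t*exp(-t), 0]
  [-t*exp(-t), -2*t*exp(-t) + exp(-t), 0]
  [2*t*exp(-t), 4*t*exp(-t), exp(-t)]

Strategy: write A = P · J · P⁻¹ where J is a Jordan canonical form, so e^{tA} = P · e^{tJ} · P⁻¹, and e^{tJ} can be computed block-by-block.

A has Jordan form
J =
  [-1,  1,  0]
  [ 0, -1,  0]
  [ 0,  0, -1]
(up to reordering of blocks).

Per-block formulas:
  For a 2×2 Jordan block J_2(-1): exp(t · J_2(-1)) = e^(-1t)·(I + t·N), where N is the 2×2 nilpotent shift.
  For a 1×1 block at λ = -1: exp(t · [-1]) = [e^(-1t)].

After assembling e^{tJ} and conjugating by P, we get:

e^{tA} =
  [2*t*exp(-t) + exp(-t), 4*t*exp(-t), 0]
  [-t*exp(-t), -2*t*exp(-t) + exp(-t), 0]
  [2*t*exp(-t), 4*t*exp(-t), exp(-t)]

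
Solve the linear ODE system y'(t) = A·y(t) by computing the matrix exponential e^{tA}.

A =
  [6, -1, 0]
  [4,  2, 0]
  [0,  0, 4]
e^{tA} =
  [2*t*exp(4*t) + exp(4*t), -t*exp(4*t), 0]
  [4*t*exp(4*t), -2*t*exp(4*t) + exp(4*t), 0]
  [0, 0, exp(4*t)]

Strategy: write A = P · J · P⁻¹ where J is a Jordan canonical form, so e^{tA} = P · e^{tJ} · P⁻¹, and e^{tJ} can be computed block-by-block.

A has Jordan form
J =
  [4, 1, 0]
  [0, 4, 0]
  [0, 0, 4]
(up to reordering of blocks).

Per-block formulas:
  For a 1×1 block at λ = 4: exp(t · [4]) = [e^(4t)].
  For a 2×2 Jordan block J_2(4): exp(t · J_2(4)) = e^(4t)·(I + t·N), where N is the 2×2 nilpotent shift.

After assembling e^{tJ} and conjugating by P, we get:

e^{tA} =
  [2*t*exp(4*t) + exp(4*t), -t*exp(4*t), 0]
  [4*t*exp(4*t), -2*t*exp(4*t) + exp(4*t), 0]
  [0, 0, exp(4*t)]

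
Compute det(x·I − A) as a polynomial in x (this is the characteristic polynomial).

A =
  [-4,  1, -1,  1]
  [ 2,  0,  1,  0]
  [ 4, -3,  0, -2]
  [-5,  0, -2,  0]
x^4 + 4*x^3 + 6*x^2 + 4*x + 1

Expanding det(x·I − A) (e.g. by cofactor expansion or by noting that A is similar to its Jordan form J, which has the same characteristic polynomial as A) gives
  χ_A(x) = x^4 + 4*x^3 + 6*x^2 + 4*x + 1
which factors as (x + 1)^4. The eigenvalues (with algebraic multiplicities) are λ = -1 with multiplicity 4.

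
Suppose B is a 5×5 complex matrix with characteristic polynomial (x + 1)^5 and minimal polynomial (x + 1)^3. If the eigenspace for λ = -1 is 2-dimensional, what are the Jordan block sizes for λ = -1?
Block sizes for λ = -1: [3, 2]

Step 1 — from the characteristic polynomial, algebraic multiplicity of λ = -1 is 5. From dim ker(B − (-1)·I) = 2, there are exactly 2 Jordan blocks for λ = -1.
Step 2 — from the minimal polynomial, the factor (x + 1)^3 tells us the largest block for λ = -1 has size 3.
Step 3 — with total size 5, 2 blocks, and largest block 3, the block sizes (in nonincreasing order) are [3, 2].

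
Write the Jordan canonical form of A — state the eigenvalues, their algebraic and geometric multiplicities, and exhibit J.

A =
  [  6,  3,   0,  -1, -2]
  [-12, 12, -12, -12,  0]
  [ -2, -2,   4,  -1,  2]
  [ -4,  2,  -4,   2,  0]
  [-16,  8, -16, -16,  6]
J_2(6) ⊕ J_2(6) ⊕ J_1(6)

The characteristic polynomial is
  det(x·I − A) = x^5 - 30*x^4 + 360*x^3 - 2160*x^2 + 6480*x - 7776 = (x - 6)^5

Eigenvalues and multiplicities (the geometric multiplicity of λ is n − rank(A − λI), which equals the number of Jordan blocks for λ):
  λ = 6: algebraic multiplicity = 5, geometric multiplicity = 3

Determining the block sizes for each eigenvalue:
  λ = 6: with am = 5 and gm = 3, the partition is not yet determined (e.g. several partitions of 5 into 3 parts exist). Let N = A − (6)·I. Computing rank(N^1) = 2, rank(N^2) = 0; the number of blocks of size ≥ j is rank(N^{j−1}) − rank(N^j), giving [3, 2]. So we have 2 block(s) of size 2, 1 block(s) of size 1 → block sizes [2, 2, 1]

Assembling the blocks gives a Jordan form
J =
  [6, 1, 0, 0, 0]
  [0, 6, 0, 0, 0]
  [0, 0, 6, 1, 0]
  [0, 0, 0, 6, 0]
  [0, 0, 0, 0, 6]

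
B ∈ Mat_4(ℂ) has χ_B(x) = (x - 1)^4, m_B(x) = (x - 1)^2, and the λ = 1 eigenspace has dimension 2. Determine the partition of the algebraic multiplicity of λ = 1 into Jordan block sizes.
Block sizes for λ = 1: [2, 2]

Step 1 — from the characteristic polynomial, algebraic multiplicity of λ = 1 is 4. From dim ker(B − (1)·I) = 2, there are exactly 2 Jordan blocks for λ = 1.
Step 2 — from the minimal polynomial, the factor (x − 1)^2 tells us the largest block for λ = 1 has size 2.
Step 3 — with total size 4, 2 blocks, and largest block 2, the block sizes (in nonincreasing order) are [2, 2].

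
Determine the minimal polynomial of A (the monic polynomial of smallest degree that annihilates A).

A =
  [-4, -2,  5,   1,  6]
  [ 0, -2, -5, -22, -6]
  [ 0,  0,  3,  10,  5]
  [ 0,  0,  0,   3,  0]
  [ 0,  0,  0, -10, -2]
x^4 + 5*x^3 - 4*x^2 - 44*x - 48

The characteristic polynomial is χ_A(x) = (x - 3)^2*(x + 2)^2*(x + 4), so the eigenvalues are known. The minimal polynomial is
  m_A(x) = Π_λ (x − λ)^{k_λ}
where k_λ is the size of the *largest* Jordan block for λ (equivalently, the smallest k with (A − λI)^k v = 0 for every generalised eigenvector v of λ).

  λ = -4: largest Jordan block has size 1, contributing (x + 4)
  λ = -2: largest Jordan block has size 2, contributing (x + 2)^2
  λ = 3: largest Jordan block has size 1, contributing (x − 3)

So m_A(x) = (x - 3)*(x + 2)^2*(x + 4) = x^4 + 5*x^3 - 4*x^2 - 44*x - 48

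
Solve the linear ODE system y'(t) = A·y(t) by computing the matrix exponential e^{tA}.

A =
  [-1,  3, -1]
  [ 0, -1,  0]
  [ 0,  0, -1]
e^{tA} =
  [exp(-t), 3*t*exp(-t), -t*exp(-t)]
  [0, exp(-t), 0]
  [0, 0, exp(-t)]

Strategy: write A = P · J · P⁻¹ where J is a Jordan canonical form, so e^{tA} = P · e^{tJ} · P⁻¹, and e^{tJ} can be computed block-by-block.

A has Jordan form
J =
  [-1,  1,  0]
  [ 0, -1,  0]
  [ 0,  0, -1]
(up to reordering of blocks).

Per-block formulas:
  For a 1×1 block at λ = -1: exp(t · [-1]) = [e^(-1t)].
  For a 2×2 Jordan block J_2(-1): exp(t · J_2(-1)) = e^(-1t)·(I + t·N), where N is the 2×2 nilpotent shift.

After assembling e^{tJ} and conjugating by P, we get:

e^{tA} =
  [exp(-t), 3*t*exp(-t), -t*exp(-t)]
  [0, exp(-t), 0]
  [0, 0, exp(-t)]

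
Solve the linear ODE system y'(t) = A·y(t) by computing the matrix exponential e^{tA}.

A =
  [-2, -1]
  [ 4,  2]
e^{tA} =
  [1 - 2*t, -t]
  [4*t, 2*t + 1]

Strategy: write A = P · J · P⁻¹ where J is a Jordan canonical form, so e^{tA} = P · e^{tJ} · P⁻¹, and e^{tJ} can be computed block-by-block.

A has Jordan form
J =
  [0, 1]
  [0, 0]
(up to reordering of blocks).

Per-block formulas:
  For a 2×2 Jordan block J_2(0): exp(t · J_2(0)) = e^(0t)·(I + t·N), where N is the 2×2 nilpotent shift.

After assembling e^{tJ} and conjugating by P, we get:

e^{tA} =
  [1 - 2*t, -t]
  [4*t, 2*t + 1]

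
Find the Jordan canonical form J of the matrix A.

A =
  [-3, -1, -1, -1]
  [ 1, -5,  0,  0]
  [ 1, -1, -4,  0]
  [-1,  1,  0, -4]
J_3(-4) ⊕ J_1(-4)

The characteristic polynomial is
  det(x·I − A) = x^4 + 16*x^3 + 96*x^2 + 256*x + 256 = (x + 4)^4

Eigenvalues and multiplicities (the geometric multiplicity of λ is n − rank(A − λI), which equals the number of Jordan blocks for λ):
  λ = -4: algebraic multiplicity = 4, geometric multiplicity = 2

Determining the block sizes for each eigenvalue:
  λ = -4: with am = 4 and gm = 2, the partition is not yet determined (e.g. several partitions of 4 into 2 parts exist). Let N = A − (-4)·I. Computing rank(N^1) = 2, rank(N^2) = 1, rank(N^3) = 0; the number of blocks of size ≥ j is rank(N^{j−1}) − rank(N^j), giving [2, 1, 1]. So we have 1 block(s) of size 3, 1 block(s) of size 1 → block sizes [3, 1]

Assembling the blocks gives a Jordan form
J =
  [-4,  1,  0,  0]
  [ 0, -4,  1,  0]
  [ 0,  0, -4,  0]
  [ 0,  0,  0, -4]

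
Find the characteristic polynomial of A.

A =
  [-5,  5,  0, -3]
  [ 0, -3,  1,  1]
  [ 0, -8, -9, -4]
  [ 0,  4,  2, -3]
x^4 + 20*x^3 + 150*x^2 + 500*x + 625

Expanding det(x·I − A) (e.g. by cofactor expansion or by noting that A is similar to its Jordan form J, which has the same characteristic polynomial as A) gives
  χ_A(x) = x^4 + 20*x^3 + 150*x^2 + 500*x + 625
which factors as (x + 5)^4. The eigenvalues (with algebraic multiplicities) are λ = -5 with multiplicity 4.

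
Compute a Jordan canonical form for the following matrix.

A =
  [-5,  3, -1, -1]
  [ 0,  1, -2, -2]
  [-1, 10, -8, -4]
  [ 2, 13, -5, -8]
J_3(-5) ⊕ J_1(-5)

The characteristic polynomial is
  det(x·I − A) = x^4 + 20*x^3 + 150*x^2 + 500*x + 625 = (x + 5)^4

Eigenvalues and multiplicities (the geometric multiplicity of λ is n − rank(A − λI), which equals the number of Jordan blocks for λ):
  λ = -5: algebraic multiplicity = 4, geometric multiplicity = 2

Determining the block sizes for each eigenvalue:
  λ = -5: with am = 4 and gm = 2, the partition is not yet determined (e.g. several partitions of 4 into 2 parts exist). Let N = A − (-5)·I. Computing rank(N^1) = 2, rank(N^2) = 1, rank(N^3) = 0; the number of blocks of size ≥ j is rank(N^{j−1}) − rank(N^j), giving [2, 1, 1]. So we have 1 block(s) of size 3, 1 block(s) of size 1 → block sizes [3, 1]

Assembling the blocks gives a Jordan form
J =
  [-5,  1,  0,  0]
  [ 0, -5,  1,  0]
  [ 0,  0, -5,  0]
  [ 0,  0,  0, -5]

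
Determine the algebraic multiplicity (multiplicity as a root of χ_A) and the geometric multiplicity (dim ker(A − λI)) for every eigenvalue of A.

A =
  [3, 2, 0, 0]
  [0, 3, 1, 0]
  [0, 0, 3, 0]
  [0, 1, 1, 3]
λ = 3: alg = 4, geom = 2

Step 1 — factor the characteristic polynomial to read off the algebraic multiplicities:
  χ_A(x) = (x - 3)^4

Step 2 — compute geometric multiplicities via the rank-nullity identity g(λ) = n − rank(A − λI):
  rank(A − (3)·I) = 2, so dim ker(A − (3)·I) = n − 2 = 2

Summary:
  λ = 3: algebraic multiplicity = 4, geometric multiplicity = 2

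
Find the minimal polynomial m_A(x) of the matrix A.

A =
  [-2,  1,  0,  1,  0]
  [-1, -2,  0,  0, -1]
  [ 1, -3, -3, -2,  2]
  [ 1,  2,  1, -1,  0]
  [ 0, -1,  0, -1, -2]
x^3 + 6*x^2 + 12*x + 8

The characteristic polynomial is χ_A(x) = (x + 2)^5, so the eigenvalues are known. The minimal polynomial is
  m_A(x) = Π_λ (x − λ)^{k_λ}
where k_λ is the size of the *largest* Jordan block for λ (equivalently, the smallest k with (A − λI)^k v = 0 for every generalised eigenvector v of λ).

  λ = -2: largest Jordan block has size 3, contributing (x + 2)^3

So m_A(x) = (x + 2)^3 = x^3 + 6*x^2 + 12*x + 8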